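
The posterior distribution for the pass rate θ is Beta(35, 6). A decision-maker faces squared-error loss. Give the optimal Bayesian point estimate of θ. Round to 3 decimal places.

0.854

Mode = (35−1)/(35+6−2) = 34/39 = 0.872.
Mean = 35/(35+6) = 35/41 = 0.854.
Squared-error loss ⇒ the optimal estimator is the posterior mean.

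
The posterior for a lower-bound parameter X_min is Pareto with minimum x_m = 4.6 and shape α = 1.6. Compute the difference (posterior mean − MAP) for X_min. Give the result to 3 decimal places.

The Pareto density is strictly decreasing on [x_m, ∞), so the mode is x_m = 4.600.
Mean = α·x_m/(α−1) = 1.6·4.6/0.6 = 12.267.
Difference = 12.267 − 4.600 = 7.667.

7.667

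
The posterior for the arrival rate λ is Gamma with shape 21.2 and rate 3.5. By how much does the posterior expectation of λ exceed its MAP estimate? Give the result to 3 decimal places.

0.286

Mode = (α−1)/β = 20.2/3.5 = 5.771.
Mean = α/β = 21.2/3.5 = 6.057.
Difference = 6.057 − 5.771 = 0.286.
The mean is pulled above the mode by the posterior's right skew.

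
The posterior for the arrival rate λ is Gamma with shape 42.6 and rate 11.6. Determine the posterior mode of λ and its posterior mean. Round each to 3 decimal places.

Mode = (α−1)/β = 41.6/11.6 = 3.586.
Mean = α/β = 42.6/11.6 = 3.672.
Mean > mode: the posterior has a right tail.

λ_MAP = 3.586, E[λ|data] = 3.672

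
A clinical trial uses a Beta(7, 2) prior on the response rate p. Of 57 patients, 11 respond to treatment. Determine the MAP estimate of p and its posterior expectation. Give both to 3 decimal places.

MAP: 0.266. Posterior mean: 0.273.

Posterior: Beta(7+11, 2+46) = Beta(18, 48).
Mode = (18−1)/(18+48−2) = 17/64 = 0.266.
Mean = 18/(18+48) = 18/66 = 0.273.
The posterior is right-skewed, so the mean exceeds the mode.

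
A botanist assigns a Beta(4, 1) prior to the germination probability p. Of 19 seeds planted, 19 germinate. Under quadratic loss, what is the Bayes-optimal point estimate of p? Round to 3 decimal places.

Posterior: Beta(4+19, 1+0) = Beta(23, 1).
Since β = 1 ≤ 1 and α > 1, the Beta density is monotone increasing on [0,1]; the mode is at 1.
Mean = 23/(23+1) = 0.958.
Quadratic loss ⇒ the optimal estimator is the posterior mean.

0.958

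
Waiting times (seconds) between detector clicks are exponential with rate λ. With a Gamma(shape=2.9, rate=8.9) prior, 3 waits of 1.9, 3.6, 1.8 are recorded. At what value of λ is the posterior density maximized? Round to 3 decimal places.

Σ times = 7.3. Posterior: Gamma(shape = 2.9+3 = 5.9, rate = 8.9+7.3 = 16.2).
Mode = (α−1)/β = 4.9/16.2 = 0.302.
Mean = α/β = 5.9/16.2 = 0.364.
This is the posterior mode — the MAP estimate.

0.302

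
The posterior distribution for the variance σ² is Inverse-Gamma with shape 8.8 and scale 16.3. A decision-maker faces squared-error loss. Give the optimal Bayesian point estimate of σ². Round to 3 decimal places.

Mode = β/(α+1) = 16.3/9.8 = 1.663.
Mean = β/(α−1) = 16.3/7.8 = 2.090.
Squared-error loss ⇒ the optimal estimator is the posterior mean.

2.090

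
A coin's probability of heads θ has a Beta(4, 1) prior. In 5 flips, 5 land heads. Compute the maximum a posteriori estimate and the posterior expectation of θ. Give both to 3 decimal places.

Posterior: Beta(4+5, 1+0) = Beta(9, 1).
Since β = 1 ≤ 1 and α > 1, the Beta density is monotone increasing on [0,1]; the mode is at 1.
Mean = 9/(9+1) = 0.900.
The mean is pulled below the mode by the posterior's left skew.

θ_MAP = 1.000, E[θ|data] = 0.900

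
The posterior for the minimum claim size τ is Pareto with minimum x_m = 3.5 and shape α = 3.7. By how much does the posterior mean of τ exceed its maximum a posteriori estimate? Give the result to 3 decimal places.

The Pareto density is strictly decreasing on [x_m, ∞), so the mode is x_m = 3.500.
Mean = α·x_m/(α−1) = 3.7·3.5/2.7 = 4.796.
Difference = 4.796 − 3.500 = 1.296.
The posterior is right-skewed, so the mean exceeds the mode.

1.296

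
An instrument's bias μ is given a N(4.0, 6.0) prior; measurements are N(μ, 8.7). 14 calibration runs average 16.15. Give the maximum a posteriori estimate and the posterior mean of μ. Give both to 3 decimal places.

MAP = 15.010, posterior mean = 15.010

Posterior for μ is Normal. Precision-weighted mean: (1/6.0·4.0 + 14/8.7·16.15) / (1/6.0 + 14/8.7) = 15.010.
A Normal posterior is symmetric, so mode = mean.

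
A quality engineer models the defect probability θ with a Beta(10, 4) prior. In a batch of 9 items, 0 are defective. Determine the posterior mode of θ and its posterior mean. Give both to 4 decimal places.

Posterior: Beta(10+0, 4+9) = Beta(10, 13).
Mode = (10−1)/(10+13−2) = 9/21 = 0.4286.
Mean = 10/(10+13) = 10/23 = 0.4348.
Mean > mode: the posterior has a right tail.

MAP = 0.4286; posterior mean = 0.4348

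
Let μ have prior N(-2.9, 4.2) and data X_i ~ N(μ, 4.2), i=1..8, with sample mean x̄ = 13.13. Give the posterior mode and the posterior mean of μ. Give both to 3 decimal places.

MAP: 11.349. Posterior mean: 11.349.

Posterior for μ is Normal. Precision-weighted mean: (1/4.2·-2.9 + 8/4.2·13.13) / (1/4.2 + 8/4.2) = 11.349.
A Normal posterior is symmetric, so mode = mean.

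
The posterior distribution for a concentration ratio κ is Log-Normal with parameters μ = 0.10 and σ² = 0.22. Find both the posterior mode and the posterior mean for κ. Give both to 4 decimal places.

MAP = 0.8869, posterior mean = 1.2337

Mode = exp(μ − σ²) = exp(-0.12) = 0.8869.
Mean = exp(μ + σ²/2) = exp(0.210) = 1.2337.
Mean > mode: the posterior has a right tail.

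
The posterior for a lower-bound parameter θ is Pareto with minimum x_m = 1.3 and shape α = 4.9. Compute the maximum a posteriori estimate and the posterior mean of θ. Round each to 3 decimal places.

The Pareto density is strictly decreasing on [x_m, ∞), so the mode is x_m = 1.300.
Mean = α·x_m/(α−1) = 4.9·1.3/3.9 = 1.633.
The posterior is right-skewed, so the mean exceeds the mode.

maximum a posteriori estimate = 1.300, posterior mean = 1.633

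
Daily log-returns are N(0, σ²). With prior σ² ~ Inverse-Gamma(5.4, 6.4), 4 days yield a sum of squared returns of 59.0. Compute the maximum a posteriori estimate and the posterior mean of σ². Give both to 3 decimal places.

maximum a posteriori estimate = 4.274, posterior mean = 5.609

Posterior: Inverse-Gamma(shape = 5.4+4/2 = 7.4, scale = 6.4+59.0/2 = 35.9).
Mode = β/(α+1) = 35.9/8.4 = 4.274.
Mean = β/(α−1) = 35.9/6.4 = 5.609.
The mean is pulled above the mode by the posterior's right skew.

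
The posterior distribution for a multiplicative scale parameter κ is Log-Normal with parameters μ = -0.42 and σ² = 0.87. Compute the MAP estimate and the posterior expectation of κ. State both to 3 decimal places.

MAP = 0.275, posterior mean = 1.015

Mode = exp(μ − σ²) = exp(-1.29) = 0.275.
Mean = exp(μ + σ²/2) = exp(0.015) = 1.015.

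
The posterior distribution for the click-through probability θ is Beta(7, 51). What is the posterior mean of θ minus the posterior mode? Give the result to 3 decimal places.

0.014

Mode = (7−1)/(7+51−2) = 6/56 = 0.107.
Mean = 7/(7+51) = 7/58 = 0.121.
Difference = 0.121 − 0.107 = 0.014.
The posterior is right-skewed, so the mean exceeds the mode.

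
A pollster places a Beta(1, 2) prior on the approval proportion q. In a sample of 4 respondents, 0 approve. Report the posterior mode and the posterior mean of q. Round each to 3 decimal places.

MAP: 0.000. Posterior mean: 0.143.

Posterior: Beta(1+0, 2+4) = Beta(1, 6).
Since α = 1 ≤ 1 and β > 1, the Beta density is monotone decreasing on [0,1]; the mode is at 0.
Mean = 1/(1+6) = 0.143.
Mean > mode: the posterior has a right tail.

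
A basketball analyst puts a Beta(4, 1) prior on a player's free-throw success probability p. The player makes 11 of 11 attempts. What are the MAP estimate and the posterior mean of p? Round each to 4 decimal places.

Posterior: Beta(4+11, 1+0) = Beta(15, 1).
Since β = 1 ≤ 1 and α > 1, the Beta density is monotone increasing on [0,1]; the mode is at 1.
Mean = 15/(15+1) = 0.9375.

MAP estimate = 1.0000, posterior mean = 0.9375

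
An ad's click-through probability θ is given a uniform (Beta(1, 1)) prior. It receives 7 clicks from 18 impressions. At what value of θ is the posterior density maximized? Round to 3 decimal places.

0.389

Posterior: Beta(1+7, 1+11) = Beta(8, 12).
Mode = (8−1)/(8+12−2) = 7/18 = 0.389.
Mean = 8/(8+12) = 8/20 = 0.400.
This is the posterior mode — the MAP estimate.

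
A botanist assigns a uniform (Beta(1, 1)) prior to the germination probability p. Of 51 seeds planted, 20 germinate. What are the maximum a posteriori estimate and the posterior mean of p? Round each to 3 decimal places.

p_MAP = 0.392, E[p|data] = 0.396

Posterior: Beta(1+20, 1+31) = Beta(21, 32).
Mode = (21−1)/(21+32−2) = 20/51 = 0.392.
Mean = 21/(21+32) = 21/53 = 0.396.
The mean is pulled above the mode by the posterior's right skew.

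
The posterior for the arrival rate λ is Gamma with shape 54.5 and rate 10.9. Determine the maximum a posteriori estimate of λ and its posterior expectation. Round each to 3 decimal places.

MAP: 4.908. Posterior mean: 5.000.

Mode = (α−1)/β = 53.5/10.9 = 4.908.
Mean = α/β = 54.5/10.9 = 5.000.
The posterior is right-skewed, so the mean exceeds the mode.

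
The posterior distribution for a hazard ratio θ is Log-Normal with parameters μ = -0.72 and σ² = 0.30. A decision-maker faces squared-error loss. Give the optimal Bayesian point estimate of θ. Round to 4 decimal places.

0.5655

Mode = exp(μ − σ²) = exp(-1.02) = 0.3606.
Mean = exp(μ + σ²/2) = exp(-0.570) = 0.5655.
Squared-error loss ⇒ the optimal estimator is the posterior mean.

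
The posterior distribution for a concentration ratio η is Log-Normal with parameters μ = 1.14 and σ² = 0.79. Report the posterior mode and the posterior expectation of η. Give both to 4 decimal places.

MAP = 1.4191, posterior mean = 4.6413

Mode = exp(μ − σ²) = exp(0.35) = 1.4191.
Mean = exp(μ + σ²/2) = exp(1.535) = 4.6413.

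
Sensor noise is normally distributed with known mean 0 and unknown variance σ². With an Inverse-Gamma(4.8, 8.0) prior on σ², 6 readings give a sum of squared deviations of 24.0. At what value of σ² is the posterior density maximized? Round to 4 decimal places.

Posterior: Inverse-Gamma(shape = 4.8+6/2 = 7.8, scale = 8.0+24.0/2 = 20.0).
Mode = β/(α+1) = 20.0/8.8 = 2.2727.
Mean = β/(α−1) = 20.0/6.8 = 2.9412.
This is the posterior mode — the MAP estimate.

2.2727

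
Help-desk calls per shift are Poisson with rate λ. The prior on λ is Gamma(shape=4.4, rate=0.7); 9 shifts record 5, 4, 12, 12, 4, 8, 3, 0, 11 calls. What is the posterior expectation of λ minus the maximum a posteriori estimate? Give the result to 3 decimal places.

0.103

Σ counts = 59. Posterior: Gamma(shape = 4.4+59 = 63.4, rate = 0.7+9 = 9.7).
Mode = (α−1)/β = 62.4/9.7 = 6.433.
Mean = α/β = 63.4/9.7 = 6.536.
Difference = 6.536 − 6.433 = 0.103.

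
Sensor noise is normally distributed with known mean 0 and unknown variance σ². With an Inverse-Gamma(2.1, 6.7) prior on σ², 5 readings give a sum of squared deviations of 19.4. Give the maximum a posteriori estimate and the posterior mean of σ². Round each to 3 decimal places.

Posterior: Inverse-Gamma(shape = 2.1+5/2 = 4.6, scale = 6.7+19.4/2 = 16.4).
Mode = β/(α+1) = 16.4/5.6 = 2.929.
Mean = β/(α−1) = 16.4/3.6 = 4.556.
Mean > mode: the posterior has a right tail.

MAP = 2.929; posterior mean = 4.556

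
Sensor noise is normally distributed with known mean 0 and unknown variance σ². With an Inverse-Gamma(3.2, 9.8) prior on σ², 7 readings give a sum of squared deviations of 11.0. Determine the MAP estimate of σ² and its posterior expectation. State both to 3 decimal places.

MAP = 1.987, posterior mean = 2.684

Posterior: Inverse-Gamma(shape = 3.2+7/2 = 6.7, scale = 9.8+11.0/2 = 15.3).
Mode = β/(α+1) = 15.3/7.7 = 1.987.
Mean = β/(α−1) = 15.3/5.7 = 2.684.
Right-skewed posterior ⇒ mode < mean.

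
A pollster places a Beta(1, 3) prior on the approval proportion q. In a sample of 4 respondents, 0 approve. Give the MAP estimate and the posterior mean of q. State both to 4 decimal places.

q_MAP = 0.0000, E[q|data] = 0.1250

Posterior: Beta(1+0, 3+4) = Beta(1, 7).
Since α = 1 ≤ 1 and β > 1, the Beta density is monotone decreasing on [0,1]; the mode is at 0.
Mean = 1/(1+7) = 0.1250.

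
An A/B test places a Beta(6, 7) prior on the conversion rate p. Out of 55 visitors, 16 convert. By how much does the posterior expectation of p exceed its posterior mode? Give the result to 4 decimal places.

0.0053

Posterior: Beta(6+16, 7+39) = Beta(22, 46).
Mode = (22−1)/(22+46−2) = 21/66 = 0.3182.
Mean = 22/(22+46) = 22/68 = 0.3235.
Difference = 0.3235 − 0.3182 = 0.0053.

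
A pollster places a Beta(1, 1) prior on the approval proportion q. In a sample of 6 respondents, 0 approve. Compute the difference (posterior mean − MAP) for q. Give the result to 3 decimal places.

Posterior: Beta(1+0, 1+6) = Beta(1, 7).
Since α = 1 ≤ 1 and β > 1, the Beta density is monotone decreasing on [0,1]; the mode is at 0.
Mean = 1/(1+7) = 0.125.
Difference = 0.125 − 0.000 = 0.125.

0.125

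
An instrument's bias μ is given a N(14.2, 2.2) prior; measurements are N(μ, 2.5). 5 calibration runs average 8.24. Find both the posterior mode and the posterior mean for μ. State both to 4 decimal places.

μ_MAP = 9.3437, E[μ|data] = 9.3437

Posterior for μ is Normal. Precision-weighted mean: (1/2.2·14.2 + 5/2.5·8.24) / (1/2.2 + 5/2.5) = 9.3437.
A Normal posterior is symmetric, so mode = mean.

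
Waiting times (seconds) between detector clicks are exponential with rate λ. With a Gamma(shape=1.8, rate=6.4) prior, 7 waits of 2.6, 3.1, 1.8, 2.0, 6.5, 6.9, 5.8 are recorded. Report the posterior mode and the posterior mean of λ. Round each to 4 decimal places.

Σ times = 28.7. Posterior: Gamma(shape = 1.8+7 = 8.8, rate = 6.4+28.7 = 35.1).
Mode = (α−1)/β = 7.8/35.1 = 0.2222.
Mean = α/β = 8.8/35.1 = 0.2507.
The posterior is right-skewed, so the mean exceeds the mode.

λ_MAP = 0.2222, E[λ|data] = 0.2507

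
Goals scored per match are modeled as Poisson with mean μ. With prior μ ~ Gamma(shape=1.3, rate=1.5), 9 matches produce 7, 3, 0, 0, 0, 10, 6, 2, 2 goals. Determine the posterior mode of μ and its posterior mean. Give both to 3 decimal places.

MAP: 2.886. Posterior mean: 2.981.

Σ counts = 30. Posterior: Gamma(shape = 1.3+30 = 31.3, rate = 1.5+9 = 10.5).
Mode = (α−1)/β = 30.3/10.5 = 2.886.
Mean = α/β = 31.3/10.5 = 2.981.
The posterior is right-skewed, so the mean exceeds the mode.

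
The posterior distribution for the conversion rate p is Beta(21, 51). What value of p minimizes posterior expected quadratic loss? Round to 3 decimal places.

Mode = (21−1)/(21+51−2) = 20/70 = 0.286.
Mean = 21/(21+51) = 21/72 = 0.292.
Quadratic loss ⇒ the optimal estimator is the posterior mean.

0.292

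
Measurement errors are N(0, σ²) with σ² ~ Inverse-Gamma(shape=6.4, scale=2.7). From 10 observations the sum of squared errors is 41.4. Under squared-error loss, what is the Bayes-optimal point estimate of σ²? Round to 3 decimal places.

2.250

Posterior: Inverse-Gamma(shape = 6.4+10/2 = 11.4, scale = 2.7+41.4/2 = 23.4).
Mode = β/(α+1) = 23.4/12.4 = 1.887.
Mean = β/(α−1) = 23.4/10.4 = 2.250.
Squared-error loss ⇒ the optimal estimator is the posterior mean.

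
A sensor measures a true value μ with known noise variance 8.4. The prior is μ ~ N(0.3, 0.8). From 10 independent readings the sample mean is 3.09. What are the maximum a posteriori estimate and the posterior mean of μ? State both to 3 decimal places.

Posterior for μ is Normal. Precision-weighted mean: (1/0.8·0.3 + 10/8.4·3.09) / (1/0.8 + 10/8.4) = 1.661.
A Normal posterior is symmetric, so mode = mean.

MAP = 1.661; posterior mean = 1.661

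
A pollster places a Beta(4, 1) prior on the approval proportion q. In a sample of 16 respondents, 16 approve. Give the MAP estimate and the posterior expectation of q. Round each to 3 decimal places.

MAP = 1.000; posterior mean = 0.952

Posterior: Beta(4+16, 1+0) = Beta(20, 1).
Since β = 1 ≤ 1 and α > 1, the Beta density is monotone increasing on [0,1]; the mode is at 1.
Mean = 20/(20+1) = 0.952.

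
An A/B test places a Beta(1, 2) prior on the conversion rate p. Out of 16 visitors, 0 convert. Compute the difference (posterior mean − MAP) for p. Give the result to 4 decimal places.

Posterior: Beta(1+0, 2+16) = Beta(1, 18).
Since α = 1 ≤ 1 and β > 1, the Beta density is monotone decreasing on [0,1]; the mode is at 0.
Mean = 1/(1+18) = 0.0526.
Difference = 0.0526 − 0.0000 = 0.0526.
Mean > mode: the posterior has a right tail.

0.0526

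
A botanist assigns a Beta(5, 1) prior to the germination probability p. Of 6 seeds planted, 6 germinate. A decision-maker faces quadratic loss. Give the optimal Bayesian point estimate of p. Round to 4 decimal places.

Posterior: Beta(5+6, 1+0) = Beta(11, 1).
Since β = 1 ≤ 1 and α > 1, the Beta density is monotone increasing on [0,1]; the mode is at 1.
Mean = 11/(11+1) = 0.9167.
Quadratic loss ⇒ the optimal estimator is the posterior mean.

0.9167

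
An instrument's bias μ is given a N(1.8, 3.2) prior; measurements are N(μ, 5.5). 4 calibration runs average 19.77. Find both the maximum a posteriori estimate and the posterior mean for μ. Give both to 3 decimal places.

maximum a posteriori estimate = 14.369, posterior mean = 14.369

Posterior for μ is Normal. Precision-weighted mean: (1/3.2·1.8 + 4/5.5·19.77) / (1/3.2 + 4/5.5) = 14.369.
A Normal posterior is symmetric, so mode = mean.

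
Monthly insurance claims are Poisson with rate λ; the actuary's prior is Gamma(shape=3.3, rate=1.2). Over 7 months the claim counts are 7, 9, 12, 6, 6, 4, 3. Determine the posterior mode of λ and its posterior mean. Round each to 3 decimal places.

Σ counts = 47. Posterior: Gamma(shape = 3.3+47 = 50.3, rate = 1.2+7 = 8.2).
Mode = (α−1)/β = 49.3/8.2 = 6.012.
Mean = α/β = 50.3/8.2 = 6.134.

MAP = 6.012, posterior mean = 6.134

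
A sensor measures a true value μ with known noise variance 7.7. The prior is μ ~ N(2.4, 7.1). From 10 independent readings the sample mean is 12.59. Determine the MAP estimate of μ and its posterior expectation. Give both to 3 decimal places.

MAP = 11.593, posterior mean = 11.593

Posterior for μ is Normal. Precision-weighted mean: (1/7.1·2.4 + 10/7.7·12.59) / (1/7.1 + 10/7.7) = 11.593.
A Normal posterior is symmetric, so mode = mean.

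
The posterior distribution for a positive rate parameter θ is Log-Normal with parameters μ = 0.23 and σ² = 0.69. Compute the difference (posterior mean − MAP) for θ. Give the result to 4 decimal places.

Mode = exp(μ − σ²) = exp(-0.46) = 0.6313.
Mean = exp(μ + σ²/2) = exp(0.575) = 1.7771.
Difference = 1.7771 − 0.6313 = 1.1458.
The mean is pulled above the mode by the posterior's right skew.

1.1458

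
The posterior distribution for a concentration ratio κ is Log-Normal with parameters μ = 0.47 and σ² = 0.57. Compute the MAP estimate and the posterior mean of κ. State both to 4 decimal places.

MAP = 0.9048, posterior mean = 2.1276

Mode = exp(μ − σ²) = exp(-0.10) = 0.9048.
Mean = exp(μ + σ²/2) = exp(0.755) = 2.1276.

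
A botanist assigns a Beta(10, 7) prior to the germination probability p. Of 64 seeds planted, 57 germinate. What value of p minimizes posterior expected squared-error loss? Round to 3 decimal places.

Posterior: Beta(10+57, 7+7) = Beta(67, 14).
Mode = (67−1)/(67+14−2) = 66/79 = 0.835.
Mean = 67/(67+14) = 67/81 = 0.827.
Squared-error loss ⇒ the optimal estimator is the posterior mean.

0.827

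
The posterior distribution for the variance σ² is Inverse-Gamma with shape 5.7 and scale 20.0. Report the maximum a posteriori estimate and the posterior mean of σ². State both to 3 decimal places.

MAP: 2.985. Posterior mean: 4.255.

Mode = β/(α+1) = 20.0/6.7 = 2.985.
Mean = β/(α−1) = 20.0/4.7 = 4.255.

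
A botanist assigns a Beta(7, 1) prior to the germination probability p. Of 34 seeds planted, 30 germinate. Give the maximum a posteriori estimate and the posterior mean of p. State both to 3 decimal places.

MAP: 0.900. Posterior mean: 0.881.

Posterior: Beta(7+30, 1+4) = Beta(37, 5).
Mode = (37−1)/(37+5−2) = 36/40 = 0.900.
Mean = 37/(37+5) = 37/42 = 0.881.
The mean is pulled below the mode by the posterior's left skew.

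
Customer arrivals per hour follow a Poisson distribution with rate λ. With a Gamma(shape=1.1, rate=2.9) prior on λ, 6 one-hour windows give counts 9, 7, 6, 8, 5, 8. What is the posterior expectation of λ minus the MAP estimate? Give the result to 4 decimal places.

Σ counts = 43. Posterior: Gamma(shape = 1.1+43 = 44.1, rate = 2.9+6 = 8.9).
Mode = (α−1)/β = 43.1/8.9 = 4.8427.
Mean = α/β = 44.1/8.9 = 4.9551.
Difference = 4.9551 − 4.8427 = 0.1124.

0.1124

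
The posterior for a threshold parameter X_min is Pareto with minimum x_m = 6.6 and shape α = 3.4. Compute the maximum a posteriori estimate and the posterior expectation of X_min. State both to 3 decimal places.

MAP = 6.600, posterior mean = 9.350

The Pareto density is strictly decreasing on [x_m, ∞), so the mode is x_m = 6.600.
Mean = α·x_m/(α−1) = 3.4·6.6/2.4 = 9.350.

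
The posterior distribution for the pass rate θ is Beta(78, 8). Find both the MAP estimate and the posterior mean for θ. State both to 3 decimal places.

MAP estimate = 0.917, posterior mean = 0.907

Mode = (78−1)/(78+8−2) = 77/84 = 0.917.
Mean = 78/(78+8) = 78/86 = 0.907.
Mode > mean: the posterior has a left tail.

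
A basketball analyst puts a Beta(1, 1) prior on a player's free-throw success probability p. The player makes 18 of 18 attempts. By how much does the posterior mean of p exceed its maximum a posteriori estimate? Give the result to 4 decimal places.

Posterior: Beta(1+18, 1+0) = Beta(19, 1).
Since β = 1 ≤ 1 and α > 1, the Beta density is monotone increasing on [0,1]; the mode is at 1.
Mean = 19/(19+1) = 0.9500.
Difference = 0.9500 − 1.0000 = -0.0500.

-0.0500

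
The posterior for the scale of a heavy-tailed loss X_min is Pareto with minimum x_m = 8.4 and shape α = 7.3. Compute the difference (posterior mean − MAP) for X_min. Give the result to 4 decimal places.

1.3333

The Pareto density is strictly decreasing on [x_m, ∞), so the mode is x_m = 8.4000.
Mean = α·x_m/(α−1) = 7.3·8.4/6.3 = 9.7333.
Difference = 9.7333 − 8.4000 = 1.3333.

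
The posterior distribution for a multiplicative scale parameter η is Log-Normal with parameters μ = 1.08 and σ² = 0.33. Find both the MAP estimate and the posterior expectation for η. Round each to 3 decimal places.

Mode = exp(μ − σ²) = exp(0.75) = 2.117.
Mean = exp(μ + σ²/2) = exp(1.245) = 3.473.

MAP = 2.117, posterior mean = 3.473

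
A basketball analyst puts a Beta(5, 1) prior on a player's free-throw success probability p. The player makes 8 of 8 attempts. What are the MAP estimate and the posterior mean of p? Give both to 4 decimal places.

MAP estimate = 1.0000, posterior mean = 0.9286

Posterior: Beta(5+8, 1+0) = Beta(13, 1).
Since β = 1 ≤ 1 and α > 1, the Beta density is monotone increasing on [0,1]; the mode is at 1.
Mean = 13/(13+1) = 0.9286.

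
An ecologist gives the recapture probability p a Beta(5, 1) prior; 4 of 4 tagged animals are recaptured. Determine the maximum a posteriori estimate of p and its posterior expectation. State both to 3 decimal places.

MAP = 1.000; posterior mean = 0.900

Posterior: Beta(5+4, 1+0) = Beta(9, 1).
Since β = 1 ≤ 1 and α > 1, the Beta density is monotone increasing on [0,1]; the mode is at 1.
Mean = 9/(9+1) = 0.900.
Mode > mean: the posterior has a left tail.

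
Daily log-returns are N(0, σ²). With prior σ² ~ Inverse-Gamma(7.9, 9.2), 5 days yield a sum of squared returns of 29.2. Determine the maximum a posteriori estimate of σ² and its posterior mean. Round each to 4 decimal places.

MAP: 2.0877. Posterior mean: 2.5319.

Posterior: Inverse-Gamma(shape = 7.9+5/2 = 10.4, scale = 9.2+29.2/2 = 23.8).
Mode = β/(α+1) = 23.8/11.4 = 2.0877.
Mean = β/(α−1) = 23.8/9.4 = 2.5319.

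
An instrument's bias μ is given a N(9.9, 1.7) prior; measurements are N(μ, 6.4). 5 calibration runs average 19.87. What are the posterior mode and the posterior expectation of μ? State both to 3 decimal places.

Posterior for μ is Normal. Precision-weighted mean: (1/1.7·9.9 + 5/6.4·19.87) / (1/1.7 + 5/6.4) = 15.588.
A Normal posterior is symmetric, so mode = mean.

MAP = 15.588, posterior mean = 15.588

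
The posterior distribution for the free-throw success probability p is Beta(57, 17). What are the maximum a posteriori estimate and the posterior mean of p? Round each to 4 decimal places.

MAP = 0.7778, posterior mean = 0.7703

Mode = (57−1)/(57+17−2) = 56/72 = 0.7778.
Mean = 57/(57+17) = 57/74 = 0.7703.
The mean is pulled below the mode by the posterior's left skew.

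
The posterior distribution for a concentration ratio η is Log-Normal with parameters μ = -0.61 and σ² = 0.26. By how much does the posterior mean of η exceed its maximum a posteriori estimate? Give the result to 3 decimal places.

Mode = exp(μ − σ²) = exp(-0.87) = 0.419.
Mean = exp(μ + σ²/2) = exp(-0.480) = 0.619.
Difference = 0.619 − 0.419 = 0.200.

0.200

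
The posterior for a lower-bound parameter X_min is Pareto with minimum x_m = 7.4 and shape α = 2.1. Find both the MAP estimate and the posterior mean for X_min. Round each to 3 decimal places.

X_min_MAP = 7.400, E[X_min|data] = 14.127

The Pareto density is strictly decreasing on [x_m, ∞), so the mode is x_m = 7.400.
Mean = α·x_m/(α−1) = 2.1·7.4/1.1 = 14.127.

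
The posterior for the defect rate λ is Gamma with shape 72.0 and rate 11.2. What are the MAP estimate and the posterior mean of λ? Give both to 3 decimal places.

Mode = (α−1)/β = 71.0/11.2 = 6.339.
Mean = α/β = 72.0/11.2 = 6.429.
The mean is pulled above the mode by the posterior's right skew.

MAP estimate = 6.339, posterior mean = 6.429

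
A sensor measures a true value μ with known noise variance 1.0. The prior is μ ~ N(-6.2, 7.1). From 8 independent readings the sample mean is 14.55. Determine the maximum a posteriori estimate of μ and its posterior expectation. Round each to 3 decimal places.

Posterior for μ is Normal. Precision-weighted mean: (1/7.1·-6.2 + 8/1.0·14.55) / (1/7.1 + 8/1.0) = 14.191.
A Normal posterior is symmetric, so mode = mean.

maximum a posteriori estimate = 14.191, posterior expectation = 14.191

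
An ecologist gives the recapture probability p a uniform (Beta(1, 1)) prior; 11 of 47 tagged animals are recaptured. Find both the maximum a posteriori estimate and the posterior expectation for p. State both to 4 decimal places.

Posterior: Beta(1+11, 1+36) = Beta(12, 37).
Mode = (12−1)/(12+37−2) = 11/47 = 0.2340.
With a flat prior the MAP equals the MLE, 11/47.
Mean = 12/(12+37) = 12/49 = 0.2449.

maximum a posteriori estimate = 0.2340, posterior expectation = 0.2449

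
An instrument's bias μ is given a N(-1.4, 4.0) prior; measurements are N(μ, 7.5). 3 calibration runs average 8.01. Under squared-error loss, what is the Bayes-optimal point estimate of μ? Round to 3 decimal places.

Posterior for μ is Normal. Precision-weighted mean: (1/4.0·-1.4 + 3/7.5·8.01) / (1/4.0 + 3/7.5) = 4.391.
A Normal posterior is symmetric, so mode = mean.
Squared-error loss ⇒ the optimal estimator is the posterior mean.

4.391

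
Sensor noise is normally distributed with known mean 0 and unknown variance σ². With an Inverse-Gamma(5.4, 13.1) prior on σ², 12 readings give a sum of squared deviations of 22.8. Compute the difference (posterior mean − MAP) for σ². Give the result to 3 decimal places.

0.380

Posterior: Inverse-Gamma(shape = 5.4+12/2 = 11.4, scale = 13.1+22.8/2 = 24.5).
Mode = β/(α+1) = 24.5/12.4 = 1.976.
Mean = β/(α−1) = 24.5/10.4 = 2.356.
Difference = 2.356 − 1.976 = 0.380.
The posterior is right-skewed, so the mean exceeds the mode.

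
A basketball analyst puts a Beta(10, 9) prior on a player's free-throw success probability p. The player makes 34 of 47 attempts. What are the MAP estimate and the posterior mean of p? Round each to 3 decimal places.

MAP: 0.672. Posterior mean: 0.667.

Posterior: Beta(10+34, 9+13) = Beta(44, 22).
Mode = (44−1)/(44+22−2) = 43/64 = 0.672.
Mean = 44/(44+22) = 44/66 = 0.667.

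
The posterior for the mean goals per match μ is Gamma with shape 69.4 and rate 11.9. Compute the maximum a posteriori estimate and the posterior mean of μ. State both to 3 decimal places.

MAP = 5.748; posterior mean = 5.832

Mode = (α−1)/β = 68.4/11.9 = 5.748.
Mean = α/β = 69.4/11.9 = 5.832.
Mean > mode: the posterior has a right tail.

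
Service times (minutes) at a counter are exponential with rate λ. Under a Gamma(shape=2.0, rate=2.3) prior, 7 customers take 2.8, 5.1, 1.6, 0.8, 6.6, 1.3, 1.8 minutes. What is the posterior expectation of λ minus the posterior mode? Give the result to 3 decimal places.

Σ times = 20.0. Posterior: Gamma(shape = 2.0+7 = 9.0, rate = 2.3+20.0 = 22.3).
Mode = (α−1)/β = 8.0/22.3 = 0.359.
Mean = α/β = 9.0/22.3 = 0.404.
Difference = 0.404 − 0.359 = 0.045.
The posterior is right-skewed, so the mean exceeds the mode.

0.045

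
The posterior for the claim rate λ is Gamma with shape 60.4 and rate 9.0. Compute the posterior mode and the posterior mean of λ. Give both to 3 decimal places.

MAP: 6.600. Posterior mean: 6.711.

Mode = (α−1)/β = 59.4/9.0 = 6.600.
Mean = α/β = 60.4/9.0 = 6.711.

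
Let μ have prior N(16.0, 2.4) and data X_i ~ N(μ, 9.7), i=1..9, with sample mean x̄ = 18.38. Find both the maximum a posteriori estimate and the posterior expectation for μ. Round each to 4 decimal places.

MAP = 17.6424; posterior mean = 17.6424

Posterior for μ is Normal. Precision-weighted mean: (1/2.4·16.0 + 9/9.7·18.38) / (1/2.4 + 9/9.7) = 17.6424.
A Normal posterior is symmetric, so mode = mean.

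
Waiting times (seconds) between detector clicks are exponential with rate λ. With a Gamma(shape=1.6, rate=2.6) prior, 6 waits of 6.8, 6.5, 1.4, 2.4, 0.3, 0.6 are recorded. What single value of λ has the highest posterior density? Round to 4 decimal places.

Σ times = 18.0. Posterior: Gamma(shape = 1.6+6 = 7.6, rate = 2.6+18.0 = 20.6).
Mode = (α−1)/β = 6.6/20.6 = 0.3204.
Mean = α/β = 7.6/20.6 = 0.3689.
This is the posterior mode — the MAP estimate.

0.3204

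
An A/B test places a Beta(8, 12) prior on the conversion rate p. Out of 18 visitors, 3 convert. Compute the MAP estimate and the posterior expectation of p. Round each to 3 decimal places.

Posterior: Beta(8+3, 12+15) = Beta(11, 27).
Mode = (11−1)/(11+27−2) = 10/36 = 0.278.
Mean = 11/(11+27) = 11/38 = 0.289.

p_MAP = 0.278, E[p|data] = 0.289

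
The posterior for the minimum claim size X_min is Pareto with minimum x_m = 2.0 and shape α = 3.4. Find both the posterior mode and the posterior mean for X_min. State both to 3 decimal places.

The Pareto density is strictly decreasing on [x_m, ∞), so the mode is x_m = 2.000.
Mean = α·x_m/(α−1) = 3.4·2.0/2.4 = 2.833.

posterior mode = 2.000, posterior mean = 2.833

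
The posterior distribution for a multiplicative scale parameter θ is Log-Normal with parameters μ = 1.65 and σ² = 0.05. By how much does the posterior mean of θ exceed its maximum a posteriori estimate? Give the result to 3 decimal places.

Mode = exp(μ − σ²) = exp(1.60) = 4.953.
Mean = exp(μ + σ²/2) = exp(1.675) = 5.339.
Difference = 5.339 − 4.953 = 0.386.

0.386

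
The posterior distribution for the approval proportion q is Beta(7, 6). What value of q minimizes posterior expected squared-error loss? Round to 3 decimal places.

Mode = (7−1)/(7+6−2) = 6/11 = 0.545.
Mean = 7/(7+6) = 7/13 = 0.538.
Squared-error loss ⇒ the optimal estimator is the posterior mean.

0.538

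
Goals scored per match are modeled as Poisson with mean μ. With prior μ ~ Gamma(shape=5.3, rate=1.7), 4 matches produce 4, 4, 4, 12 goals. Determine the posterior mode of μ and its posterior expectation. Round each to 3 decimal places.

MAP = 4.965, posterior mean = 5.140

Σ counts = 24. Posterior: Gamma(shape = 5.3+24 = 29.3, rate = 1.7+4 = 5.7).
Mode = (α−1)/β = 28.3/5.7 = 4.965.
Mean = α/β = 29.3/5.7 = 5.140.
The posterior is right-skewed, so the mean exceeds the mode.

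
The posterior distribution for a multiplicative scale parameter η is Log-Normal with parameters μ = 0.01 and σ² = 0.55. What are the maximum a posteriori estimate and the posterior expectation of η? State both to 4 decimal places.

maximum a posteriori estimate = 0.5827, posterior expectation = 1.3298

Mode = exp(μ − σ²) = exp(-0.54) = 0.5827.
Mean = exp(μ + σ²/2) = exp(0.285) = 1.3298.
Right-skewed posterior ⇒ mode < mean.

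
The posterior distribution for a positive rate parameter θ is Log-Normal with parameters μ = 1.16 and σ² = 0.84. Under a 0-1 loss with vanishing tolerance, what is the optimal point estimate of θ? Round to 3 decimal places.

1.377

Mode = exp(μ − σ²) = exp(0.32) = 1.377.
Mean = exp(μ + σ²/2) = exp(1.580) = 4.855.
This is the posterior mode — the MAP estimate.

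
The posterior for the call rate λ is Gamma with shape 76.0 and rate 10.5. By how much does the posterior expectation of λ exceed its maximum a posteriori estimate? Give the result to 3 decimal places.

0.095

Mode = (α−1)/β = 75.0/10.5 = 7.143.
Mean = α/β = 76.0/10.5 = 7.238.
Difference = 7.238 − 7.143 = 0.095.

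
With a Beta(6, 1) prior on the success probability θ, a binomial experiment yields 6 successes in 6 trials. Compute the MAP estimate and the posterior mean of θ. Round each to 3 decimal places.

Posterior: Beta(6+6, 1+0) = Beta(12, 1).
Since β = 1 ≤ 1 and α > 1, the Beta density is monotone increasing on [0,1]; the mode is at 1.
Mean = 12/(12+1) = 0.923.

MAP = 1.000; posterior mean = 0.923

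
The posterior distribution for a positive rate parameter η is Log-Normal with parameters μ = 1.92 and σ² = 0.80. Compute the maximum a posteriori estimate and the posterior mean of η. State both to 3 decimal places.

Mode = exp(μ − σ²) = exp(1.12) = 3.065.
Mean = exp(μ + σ²/2) = exp(2.320) = 10.176.

MAP = 3.065; posterior mean = 10.176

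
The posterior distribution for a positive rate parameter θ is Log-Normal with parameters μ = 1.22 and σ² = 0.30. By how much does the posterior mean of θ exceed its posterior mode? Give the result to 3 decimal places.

Mode = exp(μ − σ²) = exp(0.92) = 2.509.
Mean = exp(μ + σ²/2) = exp(1.370) = 3.935.
Difference = 3.935 − 2.509 = 1.426.

1.426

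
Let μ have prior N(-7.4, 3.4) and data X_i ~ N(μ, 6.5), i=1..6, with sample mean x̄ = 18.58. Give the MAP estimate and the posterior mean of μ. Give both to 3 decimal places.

Posterior for μ is Normal. Precision-weighted mean: (1/3.4·-7.4 + 6/6.5·18.58) / (1/3.4 + 6/6.5) = 12.302.
A Normal posterior is symmetric, so mode = mean.

MAP estimate = 12.302, posterior mean = 12.302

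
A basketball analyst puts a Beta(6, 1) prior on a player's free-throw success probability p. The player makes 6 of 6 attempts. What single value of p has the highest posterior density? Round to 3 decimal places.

Posterior: Beta(6+6, 1+0) = Beta(12, 1).
Since β = 1 ≤ 1 and α > 1, the Beta density is monotone increasing on [0,1]; the mode is at 1.
Mean = 12/(12+1) = 0.923.
This is the posterior mode — the MAP estimate.

1.000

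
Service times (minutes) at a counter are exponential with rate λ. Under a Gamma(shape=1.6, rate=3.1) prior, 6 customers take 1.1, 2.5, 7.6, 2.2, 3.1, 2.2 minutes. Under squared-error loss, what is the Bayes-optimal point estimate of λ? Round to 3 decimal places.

Σ times = 18.7. Posterior: Gamma(shape = 1.6+6 = 7.6, rate = 3.1+18.7 = 21.8).
Mode = (α−1)/β = 6.6/21.8 = 0.303.
Mean = α/β = 7.6/21.8 = 0.349.
Squared-error loss ⇒ the optimal estimator is the posterior mean.

0.349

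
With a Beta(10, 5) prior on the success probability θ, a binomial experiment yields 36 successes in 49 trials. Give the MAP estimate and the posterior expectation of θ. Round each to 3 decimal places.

MAP: 0.726. Posterior mean: 0.719.

Posterior: Beta(10+36, 5+13) = Beta(46, 18).
Mode = (46−1)/(46+18−2) = 45/62 = 0.726.
Mean = 46/(46+18) = 46/64 = 0.719.
The posterior is left-skewed, so the mode exceeds the mean.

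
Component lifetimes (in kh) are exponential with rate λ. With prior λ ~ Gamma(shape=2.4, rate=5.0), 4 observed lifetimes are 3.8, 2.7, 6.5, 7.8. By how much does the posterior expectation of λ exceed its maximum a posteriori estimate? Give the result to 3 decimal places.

0.039

Σ times = 20.8. Posterior: Gamma(shape = 2.4+4 = 6.4, rate = 5.0+20.8 = 25.8).
Mode = (α−1)/β = 5.4/25.8 = 0.209.
Mean = α/β = 6.4/25.8 = 0.248.
Difference = 0.248 − 0.209 = 0.039.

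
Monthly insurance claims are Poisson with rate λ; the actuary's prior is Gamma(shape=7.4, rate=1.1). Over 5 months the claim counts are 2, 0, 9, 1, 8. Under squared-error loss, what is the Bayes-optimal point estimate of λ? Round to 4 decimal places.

Σ counts = 20. Posterior: Gamma(shape = 7.4+20 = 27.4, rate = 1.1+5 = 6.1).
Mode = (α−1)/β = 26.4/6.1 = 4.3279.
Mean = α/β = 27.4/6.1 = 4.4918.
Squared-error loss ⇒ the optimal estimator is the posterior mean.

4.4918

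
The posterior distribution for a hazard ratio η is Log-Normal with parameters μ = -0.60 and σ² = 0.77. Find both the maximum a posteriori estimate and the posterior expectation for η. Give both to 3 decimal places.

MAP = 0.254; posterior mean = 0.807

Mode = exp(μ − σ²) = exp(-1.37) = 0.254.
Mean = exp(μ + σ²/2) = exp(-0.215) = 0.807.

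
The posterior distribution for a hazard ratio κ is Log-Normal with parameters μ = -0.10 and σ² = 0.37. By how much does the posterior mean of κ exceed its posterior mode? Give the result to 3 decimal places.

Mode = exp(μ − σ²) = exp(-0.47) = 0.625.
Mean = exp(μ + σ²/2) = exp(0.085) = 1.089.
Difference = 1.089 − 0.625 = 0.464.

0.464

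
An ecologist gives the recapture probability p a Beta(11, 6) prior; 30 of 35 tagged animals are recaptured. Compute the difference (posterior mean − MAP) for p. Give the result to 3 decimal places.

Posterior: Beta(11+30, 6+5) = Beta(41, 11).
Mode = (41−1)/(41+11−2) = 40/50 = 0.800.
Mean = 41/(41+11) = 41/52 = 0.788.
Difference = 0.788 − 0.800 = -0.012.

-0.012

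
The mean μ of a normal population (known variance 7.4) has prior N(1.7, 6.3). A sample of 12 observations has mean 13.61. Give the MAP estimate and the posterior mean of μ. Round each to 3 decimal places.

Posterior for μ is Normal. Precision-weighted mean: (1/6.3·1.7 + 12/7.4·13.61) / (1/6.3 + 12/7.4) = 12.548.
A Normal posterior is symmetric, so mode = mean.

MAP estimate = 12.548, posterior mean = 12.548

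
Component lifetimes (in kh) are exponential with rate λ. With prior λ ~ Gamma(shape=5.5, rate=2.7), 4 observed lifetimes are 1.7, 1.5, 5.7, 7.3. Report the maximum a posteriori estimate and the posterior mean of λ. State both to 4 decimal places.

Σ times = 16.2. Posterior: Gamma(shape = 5.5+4 = 9.5, rate = 2.7+16.2 = 18.9).
Mode = (α−1)/β = 8.5/18.9 = 0.4497.
Mean = α/β = 9.5/18.9 = 0.5026.
Right-skewed posterior ⇒ mode < mean.

MAP: 0.4497. Posterior mean: 0.5026.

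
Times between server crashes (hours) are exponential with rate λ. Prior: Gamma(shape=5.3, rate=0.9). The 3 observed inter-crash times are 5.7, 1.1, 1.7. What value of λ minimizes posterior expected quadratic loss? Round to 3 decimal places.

0.883

Σ times = 8.5. Posterior: Gamma(shape = 5.3+3 = 8.3, rate = 0.9+8.5 = 9.4).
Mode = (α−1)/β = 7.3/9.4 = 0.777.
Mean = α/β = 8.3/9.4 = 0.883.
Quadratic loss ⇒ the optimal estimator is the posterior mean.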